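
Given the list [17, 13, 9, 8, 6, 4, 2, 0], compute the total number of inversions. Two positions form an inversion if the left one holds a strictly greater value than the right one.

28

For each element, count later entries that are smaller:
17: 7
13: 6
9: 5
8: 4
6: 3
4: 2
2: 1
0: 0
Sum: 7 + 6 + 5 + 4 + 3 + 2 + 1 + 0 = 28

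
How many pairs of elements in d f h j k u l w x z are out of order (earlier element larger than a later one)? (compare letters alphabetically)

Count, for each position, how many later elements it exceeds:
d: 0
f: 0
h: 0
j: 0
k: 0
u: 1
l: 0
w: 0
x: 0
z: 0
Sum: 0 + 0 + 0 + 0 + 0 + 1 + 0 + 0 + 0 + 0 = 1

1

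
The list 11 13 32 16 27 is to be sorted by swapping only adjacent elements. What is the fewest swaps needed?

2

Each adjacent swap fixes exactly one inversion, so the minimum swap count equals the number of inversions.
Count inversions — for each element, later elements that are smaller:
11: none → 0
13: none → 0
32: 16, 27 → 2
16: none → 0
27: none → 0
Total inversions: 0 + 0 + 2 + 0 + 0 = 2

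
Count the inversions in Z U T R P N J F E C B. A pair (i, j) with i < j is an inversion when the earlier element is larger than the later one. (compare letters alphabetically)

There are 55 inversions.

Count, for each position, how many later elements it exceeds:
Z → U, T, R, P, N, J, F, E, C, B → 10
U → T, R, P, N, J, F, E, C, B → 9
T → R, P, N, J, F, E, C, B → 8
R → P, N, J, F, E, C, B → 7
P → N, J, F, E, C, B → 6
N → J, F, E, C, B → 5
J → F, E, C, B → 4
F → E, C, B → 3
E → C, B → 2
C → B → 1
B → none → 0
Sum: 10 + 9 + 8 + 7 + 6 + 5 + 4 + 3 + 2 + 1 + 0 = 55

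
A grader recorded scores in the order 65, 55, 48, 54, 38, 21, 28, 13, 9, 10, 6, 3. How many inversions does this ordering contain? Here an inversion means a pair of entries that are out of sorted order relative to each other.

Sweep left to right; for each value list the smaller values that follow it:
65 → 55, 48, 54, 38, 21, 28, 13, 9, 10, 6, 3 → 11
55 → 48, 54, 38, 21, 28, 13, 9, 10, 6, 3 → 10
48 → 38, 21, 28, 13, 9, 10, 6, 3 → 8
54 → 38, 21, 28, 13, 9, 10, 6, 3 → 8
38 → 21, 28, 13, 9, 10, 6, 3 → 7
21 → 13, 9, 10, 6, 3 → 5
28 → 13, 9, 10, 6, 3 → 5
13 → 9, 10, 6, 3 → 4
9 → 6, 3 → 2
10 → 6, 3 → 2
6 → 3 → 1
3 → none → 0
Sum: 11 + 10 + 8 + 8 + 7 + 5 + 5 + 4 + 2 + 2 + 1 + 0 = 63

63 out-of-order pairs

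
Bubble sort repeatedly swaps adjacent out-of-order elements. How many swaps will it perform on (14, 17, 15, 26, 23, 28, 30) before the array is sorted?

Each adjacent swap fixes exactly one inversion, so the minimum swap count equals the number of inversions.
Count inversions — for each element, later elements that are smaller:
14: none → 0
17: 15 → 1
15: none → 0
26: 23 → 1
23: none → 0
28: none → 0
30: none → 0
Total inversions: 0 + 1 + 0 + 1 + 0 + 0 + 0 = 2

2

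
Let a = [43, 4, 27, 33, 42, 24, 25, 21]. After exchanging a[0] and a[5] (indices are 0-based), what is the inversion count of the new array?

Positions 0 and 5 hold 43 and 24; after swapping, the array is [24, 4, 27, 33, 42, 43, 25, 21].
Count, for each position, how many later elements it exceeds:
24: 2
4: 0
27: 2
33: 2
42: 2
43: 2
25: 1
21: 0
Sum: 2 + 0 + 2 + 2 + 2 + 2 + 1 + 0 = 11

11 inversions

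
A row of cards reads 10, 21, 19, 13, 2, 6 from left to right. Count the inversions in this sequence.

Inversion pairs (indices are 0-based):
(0,4): 10 > 2
(0,5): 10 > 6
(1,2): 21 > 19
(1,3): 21 > 13
(1,4): 21 > 2
(1,5): 21 > 6
(2,3): 19 > 13
(2,4): 19 > 2
(2,5): 19 > 6
(3,4): 13 > 2
(3,5): 13 > 6
That's 11 pairs.

11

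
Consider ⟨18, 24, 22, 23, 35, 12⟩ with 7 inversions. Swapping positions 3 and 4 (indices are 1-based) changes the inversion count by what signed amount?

Positions 3 and 4 hold 22 and 23; after swapping, the array is [18, 24, 23, 22, 35, 12].
For each element, count later entries that are smaller:
18 → 12 → 1
24 → 23, 22, 12 → 3
23 → 22, 12 → 2
22 → 12 → 1
35 → 12 → 1
12 → none → 0
Sum: 1 + 3 + 2 + 1 + 1 + 0 = 8
Change: 8 − 7 = +1

+1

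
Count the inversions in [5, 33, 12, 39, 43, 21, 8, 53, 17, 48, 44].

There are 17 inversions.

For each element, count later entries that are smaller:
5: 0
33: 4
12: 1
39: 3
43: 3
21: 2
8: 0
53: 3
17: 0
48: 1
44: 0
Sum: 0 + 4 + 1 + 3 + 3 + 2 + 0 + 3 + 0 + 1 + 0 = 17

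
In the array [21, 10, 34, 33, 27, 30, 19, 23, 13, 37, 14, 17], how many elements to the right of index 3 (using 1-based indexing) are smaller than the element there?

8

The element at index 3 is 34.
Elements after it: 33, 27, 30, 19, 23, 13, 37, 14, 17
Those smaller than 34: 33, 27, 30, 19, 23, 13, 14, 17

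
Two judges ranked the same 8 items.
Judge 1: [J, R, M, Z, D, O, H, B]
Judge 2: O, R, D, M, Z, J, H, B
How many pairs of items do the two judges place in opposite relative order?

Assign each item its position (1..8) in the first ordering, then rewrite the second ordering as that position sequence:
positions: J→1, R→2, M→3, Z→4, D→5, O→6, H→7, B→8
second ordering as positions: [6, 2, 5, 3, 4, 1, 7, 8]
Discordant pairs = inversions in this position sequence.
6: 2, 5, 3, 4, 1 → 5
2: 1 → 1
5: 3, 4, 1 → 3
3: 1 → 1
4: 1 → 1
1: 0
7: 0
8: 0
Total: 5 + 1 + 3 + 1 + 1 + 0 + 0 + 0 = 11

11 discordant pairs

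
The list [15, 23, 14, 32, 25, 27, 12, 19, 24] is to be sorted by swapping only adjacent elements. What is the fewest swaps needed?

17 adjacent swaps

Each adjacent swap fixes exactly one inversion, so the minimum swap count equals the number of inversions.
Count inversions — for each element, later elements that are smaller:
15: 14, 12 → 2
23: 14, 12, 19 → 3
14: 12 → 1
32: 25, 27, 12, 19, 24 → 5
25: 12, 19, 24 → 3
27: 12, 19, 24 → 3
12: none → 0
19: none → 0
24: none → 0
Total inversions: 2 + 3 + 1 + 5 + 3 + 3 + 0 + 0 + 0 = 17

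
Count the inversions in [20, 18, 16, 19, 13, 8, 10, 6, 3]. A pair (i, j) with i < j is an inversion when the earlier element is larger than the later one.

Sweep left to right; for each value list the smaller values that follow it:
20 → 18, 16, 19, 13, 8, 10, 6, 3 → 8
18 → 16, 13, 8, 10, 6, 3 → 6
16 → 13, 8, 10, 6, 3 → 5
19 → 13, 8, 10, 6, 3 → 5
13 → 8, 10, 6, 3 → 4
8 → 6, 3 → 2
10 → 6, 3 → 2
6 → 3 → 1
3 → none → 0
Sum: 8 + 6 + 5 + 5 + 4 + 2 + 2 + 1 + 0 = 33

33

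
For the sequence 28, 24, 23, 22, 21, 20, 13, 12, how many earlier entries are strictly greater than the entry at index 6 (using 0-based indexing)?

6 such elements

The element at index 6 is 13.
Elements before it: 28, 24, 23, 22, 21, 20
Those larger than 13: 28, 24, 23, 22, 21, 20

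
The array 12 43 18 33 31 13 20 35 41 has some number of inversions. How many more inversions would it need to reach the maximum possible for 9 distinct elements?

Maximum inversions for 9 distinct elements is C(9, 2) = 9·8/2 = 36.
Current inversions — for each element, count later smaller elements:
12: 0
43: 7
18: 1
33: 3
31: 2
13: 0
20: 0
35: 0
41: 0
Current total: 0 + 7 + 1 + 3 + 2 + 0 + 0 + 0 + 0 = 13
Shortfall: 36 − 13 = 23

23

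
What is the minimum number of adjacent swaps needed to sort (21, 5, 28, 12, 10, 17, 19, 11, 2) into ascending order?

Minimum adjacent swaps = number of inversions (each swap of adjacent out-of-order elements removes one inversion and no swap can remove more).
Count inversions — for each element, later elements that are smaller:
21: 5, 12, 10, 17, 19, 11, 2 → 7
5: 2 → 1
28: 12, 10, 17, 19, 11, 2 → 6
12: 10, 11, 2 → 3
10: 2 → 1
17: 11, 2 → 2
19: 11, 2 → 2
11: 2 → 1
2: none → 0
Total inversions: 7 + 1 + 6 + 3 + 1 + 2 + 2 + 1 + 0 = 23

There are 23 swaps.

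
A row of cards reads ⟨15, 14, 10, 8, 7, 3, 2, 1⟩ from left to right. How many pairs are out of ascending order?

28

Element-by-element contributions:
15: 7
14: 6
10: 5
8: 4
7: 3
3: 2
2: 1
1: 0
Sum: 7 + 6 + 5 + 4 + 3 + 2 + 1 + 0 = 28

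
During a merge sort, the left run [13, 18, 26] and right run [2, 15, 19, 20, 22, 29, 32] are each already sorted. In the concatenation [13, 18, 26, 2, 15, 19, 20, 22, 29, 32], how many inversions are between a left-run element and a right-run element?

Take each right-half value and tally the left-half values above it:
r = 2: 13, 18, 26 → 3
r = 15: 18, 26 → 2
r = 19: 26 → 1
r = 20: 26 → 1
r = 22: 26 → 1
r = 29: none → 0
r = 32: none → 0
Cross-inversions: 3 + 2 + 1 + 1 + 1 + 0 + 0 = 8

8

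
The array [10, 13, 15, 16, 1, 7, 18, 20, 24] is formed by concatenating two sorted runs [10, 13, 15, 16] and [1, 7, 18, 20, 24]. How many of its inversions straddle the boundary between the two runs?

Split inversions: 8

Take each right-half value and tally the left-half values above it:
r = 1: 10, 13, 15, 16 → 4
r = 7: 10, 13, 15, 16 → 4
r = 18: none → 0
r = 20: none → 0
r = 24: none → 0
Cross-inversions: 4 + 4 + 0 + 0 + 0 = 8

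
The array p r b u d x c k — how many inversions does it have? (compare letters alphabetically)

14

For each element, count later entries that are smaller:
p → b, d, c, k → 4
r → b, d, c, k → 4
b → none → 0
u → d, c, k → 3
d → c → 1
x → c, k → 2
c → none → 0
k → none → 0
Sum: 4 + 4 + 0 + 3 + 1 + 2 + 0 + 0 = 14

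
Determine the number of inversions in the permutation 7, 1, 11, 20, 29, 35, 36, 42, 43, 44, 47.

There is 1 inversion.

Element-by-element contributions:
7 → 1 → 1
1 → none → 0
11 → none → 0
20 → none → 0
29 → none → 0
35 → none → 0
36 → none → 0
42 → none → 0
43 → none → 0
44 → none → 0
47 → none → 0
Sum: 1 + 0 + 0 + 0 + 0 + 0 + 0 + 0 + 0 + 0 + 0 = 1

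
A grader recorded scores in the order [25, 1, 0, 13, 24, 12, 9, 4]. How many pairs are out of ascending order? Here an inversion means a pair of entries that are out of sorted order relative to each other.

17 inversions

For each element, count later entries that are smaller:
25 → 1, 0, 13, 24, 12, 9, 4 → 7
1 → 0 → 1
0 → none → 0
13 → 12, 9, 4 → 3
24 → 12, 9, 4 → 3
12 → 9, 4 → 2
9 → 4 → 1
4 → none → 0
Sum: 7 + 1 + 0 + 3 + 3 + 2 + 1 + 0 = 17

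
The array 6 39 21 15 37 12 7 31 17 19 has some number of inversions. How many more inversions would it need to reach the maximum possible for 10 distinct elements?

Maximum inversions for 10 distinct elements is C(10, 2) = 10·9/2 = 45.
Current inversions — for each element, count later smaller elements:
6: 0
39: 8
21: 5
15: 2
37: 5
12: 1
7: 0
31: 2
17: 0
19: 0
Current total: 0 + 8 + 5 + 2 + 5 + 1 + 0 + 2 + 0 + 0 = 23
Shortfall: 45 − 23 = 22

22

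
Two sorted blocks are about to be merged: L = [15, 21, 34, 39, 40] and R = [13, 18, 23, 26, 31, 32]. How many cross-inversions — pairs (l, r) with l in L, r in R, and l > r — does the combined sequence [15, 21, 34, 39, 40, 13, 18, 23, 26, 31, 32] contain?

For each element r of the right run, count left-run elements greater than r:
r = 13: 15, 21, 34, 39, 40 → 5
r = 18: 21, 34, 39, 40 → 4
r = 23: 34, 39, 40 → 3
r = 26: 34, 39, 40 → 3
r = 31: 34, 39, 40 → 3
r = 32: 34, 39, 40 → 3
Cross-inversions: 5 + 4 + 3 + 3 + 3 + 3 = 21

21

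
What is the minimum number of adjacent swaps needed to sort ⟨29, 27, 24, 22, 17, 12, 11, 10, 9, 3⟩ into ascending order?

45

Each adjacent swap fixes exactly one inversion, so the minimum swap count equals the number of inversions.
Count inversions — for each element, later elements that are smaller:
29: 27, 24, 22, 17, 12, 11, 10, 9, 3 → 9
27: 24, 22, 17, 12, 11, 10, 9, 3 → 8
24: 22, 17, 12, 11, 10, 9, 3 → 7
22: 17, 12, 11, 10, 9, 3 → 6
17: 12, 11, 10, 9, 3 → 5
12: 11, 10, 9, 3 → 4
11: 10, 9, 3 → 3
10: 9, 3 → 2
9: 3 → 1
3: none → 0
Total inversions: 9 + 8 + 7 + 6 + 5 + 4 + 3 + 2 + 1 + 0 = 45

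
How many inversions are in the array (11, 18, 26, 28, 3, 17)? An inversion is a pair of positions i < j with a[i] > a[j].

Count, for each position, how many later elements it exceeds:
11 → 3 → 1
18 → 3, 17 → 2
26 → 3, 17 → 2
28 → 3, 17 → 2
3 → none → 0
17 → none → 0
Sum: 1 + 2 + 2 + 2 + 0 + 0 = 7

7 out-of-order pairs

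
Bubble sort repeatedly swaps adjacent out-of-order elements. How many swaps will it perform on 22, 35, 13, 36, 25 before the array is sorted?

4

Minimum adjacent swaps = number of inversions (each swap of adjacent out-of-order elements removes one inversion and no swap can remove more).
Count inversions — for each element, later elements that are smaller:
22: 13 → 1
35: 13, 25 → 2
13: none → 0
36: 25 → 1
25: none → 0
Total inversions: 1 + 2 + 0 + 1 + 0 = 4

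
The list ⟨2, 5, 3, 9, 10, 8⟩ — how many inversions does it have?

Inversion pairs (indices are 0-based):
(1,2): 5 > 3
(3,5): 9 > 8
(4,5): 10 > 8
That's 3 pairs.

Inversions: 3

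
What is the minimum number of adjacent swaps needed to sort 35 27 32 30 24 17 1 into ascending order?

The minimum number of adjacent swaps to sort an array equals its inversion count, since every such swap removes exactly one inversion.
Count inversions — for each element, later elements that are smaller:
35: 27, 32, 30, 24, 17, 1 → 6
27: 24, 17, 1 → 3
32: 30, 24, 17, 1 → 4
30: 24, 17, 1 → 3
24: 17, 1 → 2
17: 1 → 1
1: none → 0
Total inversions: 6 + 3 + 4 + 3 + 2 + 1 + 0 = 19

19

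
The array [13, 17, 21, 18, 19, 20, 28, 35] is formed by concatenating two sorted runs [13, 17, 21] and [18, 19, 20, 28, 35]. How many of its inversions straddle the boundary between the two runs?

3

Take each right-half value and tally the left-half values above it:
r = 18: 21 → 1
r = 19: 21 → 1
r = 20: 21 → 1
r = 28: none → 0
r = 35: none → 0
Cross-inversions: 1 + 1 + 1 + 0 + 0 = 3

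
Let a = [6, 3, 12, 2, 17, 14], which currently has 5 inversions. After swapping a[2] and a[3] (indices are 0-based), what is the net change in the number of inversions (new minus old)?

-1

Positions 2 and 3 hold 12 and 2; after swapping, the array is [6, 3, 2, 12, 17, 14].
Count, for each position, how many later elements it exceeds:
6 → 3, 2 → 2
3 → 2 → 1
2 → none → 0
12 → none → 0
17 → 14 → 1
14 → none → 0
Sum: 2 + 1 + 0 + 0 + 1 + 0 = 4
Change: 4 − 5 = -1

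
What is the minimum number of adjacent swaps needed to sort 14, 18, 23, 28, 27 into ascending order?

Minimum adjacent swaps = number of inversions (each swap of adjacent out-of-order elements removes one inversion and no swap can remove more).
Count inversions — for each element, later elements that are smaller:
14: none → 0
18: none → 0
23: none → 0
28: 27 → 1
27: none → 0
Total inversions: 0 + 0 + 0 + 1 + 0 = 1

1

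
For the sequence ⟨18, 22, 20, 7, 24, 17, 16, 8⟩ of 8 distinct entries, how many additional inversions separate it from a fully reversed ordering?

Maximum inversions for 8 distinct elements is C(8, 2) = 8·7/2 = 28.
Current inversions — for each element, count later smaller elements:
18: 4
22: 5
20: 4
7: 0
24: 3
17: 2
16: 1
8: 0
Current total: 4 + 5 + 4 + 0 + 3 + 2 + 1 + 0 = 19
Shortfall: 28 − 19 = 9

9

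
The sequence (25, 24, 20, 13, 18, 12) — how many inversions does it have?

Inversions: 14

Sweep left to right; for each value list the smaller values that follow it:
25 → 24, 20, 13, 18, 12 → 5
24 → 20, 13, 18, 12 → 4
20 → 13, 18, 12 → 3
13 → 12 → 1
18 → 12 → 1
12 → none → 0
Sum: 5 + 4 + 3 + 1 + 1 + 0 = 14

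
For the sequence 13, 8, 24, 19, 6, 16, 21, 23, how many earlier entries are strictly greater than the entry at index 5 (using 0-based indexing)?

The element at index 5 is 16.
Elements before it: 13, 8, 24, 19, 6
Those larger than 16: 24, 19

2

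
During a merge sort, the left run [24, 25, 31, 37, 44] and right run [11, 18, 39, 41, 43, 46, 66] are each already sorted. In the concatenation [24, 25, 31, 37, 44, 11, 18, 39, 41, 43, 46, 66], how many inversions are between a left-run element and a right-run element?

13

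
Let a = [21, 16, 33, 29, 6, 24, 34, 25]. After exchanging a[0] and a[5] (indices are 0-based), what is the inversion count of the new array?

Positions 0 and 5 hold 21 and 24; after swapping, the array is [24, 16, 33, 29, 6, 21, 34, 25].
Sweep left to right; for each value list the smaller values that follow it:
24 → 16, 6, 21 → 3
16 → 6 → 1
33 → 29, 6, 21, 25 → 4
29 → 6, 21, 25 → 3
6 → none → 0
21 → none → 0
34 → 25 → 1
25 → none → 0
Sum: 3 + 1 + 4 + 3 + 0 + 0 + 1 + 0 = 12

12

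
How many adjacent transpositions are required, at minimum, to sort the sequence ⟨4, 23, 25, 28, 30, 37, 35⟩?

1 swap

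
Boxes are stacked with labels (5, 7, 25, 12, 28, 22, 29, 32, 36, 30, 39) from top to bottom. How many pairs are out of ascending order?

5

Element-by-element contributions:
5 → none → 0
7 → none → 0
25 → 12, 22 → 2
12 → none → 0
28 → 22 → 1
22 → none → 0
29 → none → 0
32 → 30 → 1
36 → 30 → 1
30 → none → 0
39 → none → 0
Sum: 0 + 0 + 2 + 0 + 1 + 0 + 0 + 1 + 1 + 0 + 0 = 5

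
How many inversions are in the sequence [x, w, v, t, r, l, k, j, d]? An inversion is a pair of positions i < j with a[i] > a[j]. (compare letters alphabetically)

Element-by-element contributions:
x → w, v, t, r, l, k, j, d → 8
w → v, t, r, l, k, j, d → 7
v → t, r, l, k, j, d → 6
t → r, l, k, j, d → 5
r → l, k, j, d → 4
l → k, j, d → 3
k → j, d → 2
j → d → 1
d → none → 0
Sum: 8 + 7 + 6 + 5 + 4 + 3 + 2 + 1 + 0 = 36

Inversions: 36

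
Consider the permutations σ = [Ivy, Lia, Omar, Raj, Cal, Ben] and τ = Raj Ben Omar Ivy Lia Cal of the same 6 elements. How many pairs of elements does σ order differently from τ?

Assign each item its position (1..6) in the first ordering, then rewrite the second ordering as that position sequence:
positions: Ivy→1, Lia→2, Omar→3, Raj→4, Cal→5, Ben→6
second ordering as positions: [4, 6, 3, 1, 2, 5]
Discordant pairs = inversions in this position sequence.
4: 3, 1, 2 → 3
6: 3, 1, 2, 5 → 4
3: 1, 2 → 2
1: 0
2: 0
5: 0
Total: 3 + 4 + 2 + 0 + 0 + 0 = 9

9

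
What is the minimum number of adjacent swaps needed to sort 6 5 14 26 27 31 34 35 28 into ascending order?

Swaps: 4

Each adjacent swap fixes exactly one inversion, so the minimum swap count equals the number of inversions.
Count inversions — for each element, later elements that are smaller:
6: 5 → 1
5: none → 0
14: none → 0
26: none → 0
27: none → 0
31: 28 → 1
34: 28 → 1
35: 28 → 1
28: none → 0
Total inversions: 1 + 0 + 0 + 0 + 0 + 1 + 1 + 1 + 0 = 4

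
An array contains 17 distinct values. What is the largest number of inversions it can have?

There are 136 inversions.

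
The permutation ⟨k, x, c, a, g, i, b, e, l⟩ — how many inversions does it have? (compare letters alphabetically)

19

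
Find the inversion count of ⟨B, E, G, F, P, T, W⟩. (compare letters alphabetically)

Listing every pair i<j with a[i]>a[j] (using 1-based positions):
(3,4): G > F
That's 1 pair.

1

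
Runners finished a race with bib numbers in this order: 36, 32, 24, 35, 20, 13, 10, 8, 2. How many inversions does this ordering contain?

There are 34 inversions.

Element-by-element contributions:
36 → 32, 24, 35, 20, 13, 10, 8, 2 → 8
32 → 24, 20, 13, 10, 8, 2 → 6
24 → 20, 13, 10, 8, 2 → 5
35 → 20, 13, 10, 8, 2 → 5
20 → 13, 10, 8, 2 → 4
13 → 10, 8, 2 → 3
10 → 8, 2 → 2
8 → 2 → 1
2 → none → 0
Sum: 8 + 6 + 5 + 5 + 4 + 3 + 2 + 1 + 0 = 34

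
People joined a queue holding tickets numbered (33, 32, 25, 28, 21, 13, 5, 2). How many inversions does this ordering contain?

Inversions: 27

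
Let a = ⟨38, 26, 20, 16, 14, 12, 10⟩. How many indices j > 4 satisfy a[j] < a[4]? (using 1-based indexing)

3 such elements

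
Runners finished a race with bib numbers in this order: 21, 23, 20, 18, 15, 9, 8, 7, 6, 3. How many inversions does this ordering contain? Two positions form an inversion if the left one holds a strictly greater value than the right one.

There are 44 inversions.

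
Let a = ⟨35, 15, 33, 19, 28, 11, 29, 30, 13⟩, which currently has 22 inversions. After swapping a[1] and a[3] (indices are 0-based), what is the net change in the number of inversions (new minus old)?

+1

Positions 1 and 3 hold 15 and 19; after swapping, the array is [35, 19, 33, 15, 28, 11, 29, 30, 13].
Element-by-element contributions:
35 → 19, 33, 15, 28, 11, 29, 30, 13 → 8
19 → 15, 11, 13 → 3
33 → 15, 28, 11, 29, 30, 13 → 6
15 → 11, 13 → 2
28 → 11, 13 → 2
11 → none → 0
29 → 13 → 1
30 → 13 → 1
13 → none → 0
Sum: 8 + 3 + 6 + 2 + 2 + 0 + 1 + 1 + 0 = 23
Change: 23 − 22 = +1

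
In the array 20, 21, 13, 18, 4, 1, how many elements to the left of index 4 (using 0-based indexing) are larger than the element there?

The element at index 4 is 4.
Elements before it: 20, 21, 13, 18
Those larger than 4: 20, 21, 13, 18

4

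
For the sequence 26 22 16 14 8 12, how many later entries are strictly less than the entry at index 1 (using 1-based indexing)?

The element at index 1 is 26.
Elements after it: 22, 16, 14, 8, 12
Those smaller than 26: 22, 16, 14, 8, 12

5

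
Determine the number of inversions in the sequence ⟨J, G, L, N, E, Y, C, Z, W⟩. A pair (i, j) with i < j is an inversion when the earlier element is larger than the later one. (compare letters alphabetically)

13

Sweep left to right; for each value list the smaller values that follow it:
J: 3
G: 2
L: 2
N: 2
E: 1
Y: 2
C: 0
Z: 1
W: 0
Sum: 3 + 2 + 2 + 2 + 1 + 2 + 0 + 1 + 0 = 13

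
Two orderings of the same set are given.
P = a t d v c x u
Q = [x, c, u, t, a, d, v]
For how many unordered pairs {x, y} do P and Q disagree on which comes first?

14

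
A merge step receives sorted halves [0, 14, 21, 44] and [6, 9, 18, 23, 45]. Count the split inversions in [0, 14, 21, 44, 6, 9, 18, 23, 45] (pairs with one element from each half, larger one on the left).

9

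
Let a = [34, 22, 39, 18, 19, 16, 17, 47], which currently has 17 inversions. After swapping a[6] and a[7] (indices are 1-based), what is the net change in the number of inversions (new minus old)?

+1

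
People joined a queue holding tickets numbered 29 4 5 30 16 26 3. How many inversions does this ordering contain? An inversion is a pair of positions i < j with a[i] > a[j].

Count, for each position, how many later elements it exceeds:
29 → 4, 5, 16, 26, 3 → 5
4 → 3 → 1
5 → 3 → 1
30 → 16, 26, 3 → 3
16 → 3 → 1
26 → 3 → 1
3 → none → 0
Sum: 5 + 1 + 1 + 3 + 1 + 1 + 0 = 12

12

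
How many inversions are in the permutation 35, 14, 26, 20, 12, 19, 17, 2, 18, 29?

Element-by-element contributions:
35 → 14, 26, 20, 12, 19, 17, 2, 18, 29 → 9
14 → 12, 2 → 2
26 → 20, 12, 19, 17, 2, 18 → 6
20 → 12, 19, 17, 2, 18 → 5
12 → 2 → 1
19 → 17, 2, 18 → 3
17 → 2 → 1
2 → none → 0
18 → none → 0
29 → none → 0
Sum: 9 + 2 + 6 + 5 + 1 + 3 + 1 + 0 + 0 + 0 = 27

27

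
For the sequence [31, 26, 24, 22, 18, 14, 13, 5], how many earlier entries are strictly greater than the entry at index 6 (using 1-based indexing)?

5

The element at index 6 is 14.
Elements before it: 31, 26, 24, 22, 18
Those larger than 14: 31, 26, 24, 22, 18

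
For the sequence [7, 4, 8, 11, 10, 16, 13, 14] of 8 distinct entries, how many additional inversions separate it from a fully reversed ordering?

Maximum inversions for 8 distinct elements is C(8, 2) = 8·7/2 = 28.
Current inversions — for each element, count later smaller elements:
7: 1
4: 0
8: 0
11: 1
10: 0
16: 2
13: 0
14: 0
Current total: 1 + 0 + 0 + 1 + 0 + 2 + 0 + 0 = 4
Shortfall: 28 − 4 = 24

24 inversions short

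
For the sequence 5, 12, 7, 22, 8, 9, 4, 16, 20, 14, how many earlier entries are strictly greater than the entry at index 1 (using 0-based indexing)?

The element at index 1 is 12.
Elements before it: 5
None of them are larger than 12.

0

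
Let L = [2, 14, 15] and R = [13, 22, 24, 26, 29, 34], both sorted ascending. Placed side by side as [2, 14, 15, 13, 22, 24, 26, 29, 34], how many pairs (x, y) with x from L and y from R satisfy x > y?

Count, for every r in R, how many entries of L exceed r:
r = 13: 14, 15 → 2
r = 22: none → 0
r = 24: none → 0
r = 26: none → 0
r = 29: none → 0
r = 34: none → 0
Cross-inversions: 2 + 0 + 0 + 0 + 0 + 0 = 2

2 split inversions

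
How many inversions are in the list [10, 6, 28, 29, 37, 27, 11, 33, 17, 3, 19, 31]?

For each element, count later entries that are smaller:
10 → 6, 3 → 2
6 → 3 → 1
28 → 27, 11, 17, 3, 19 → 5
29 → 27, 11, 17, 3, 19 → 5
37 → 27, 11, 33, 17, 3, 19, 31 → 7
27 → 11, 17, 3, 19 → 4
11 → 3 → 1
33 → 17, 3, 19, 31 → 4
17 → 3 → 1
3 → none → 0
19 → none → 0
31 → none → 0
Sum: 2 + 1 + 5 + 5 + 7 + 4 + 1 + 4 + 1 + 0 + 0 + 0 = 30

30 inversions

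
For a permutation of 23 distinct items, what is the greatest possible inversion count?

A reversed (strictly descending) arrangement makes every pair an inversion, giving C(23, 2) inversions.
C(23, 2) = 23·22/2 = 253

There are 253 inversions.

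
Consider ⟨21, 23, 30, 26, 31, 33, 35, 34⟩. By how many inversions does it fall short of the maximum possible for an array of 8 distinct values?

26

Maximum inversions for 8 distinct elements is C(8, 2) = 8·7/2 = 28.
Current inversions — for each element, count later smaller elements:
21: 0
23: 0
30: 1
26: 0
31: 0
33: 0
35: 1
34: 0
Current total: 0 + 0 + 1 + 0 + 0 + 0 + 1 + 0 = 2
Shortfall: 28 − 2 = 26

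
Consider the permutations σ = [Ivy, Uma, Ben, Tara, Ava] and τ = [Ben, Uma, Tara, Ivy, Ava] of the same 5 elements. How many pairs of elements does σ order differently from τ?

4

Assign each item its position (1..5) in the first ordering, then rewrite the second ordering as that position sequence:
positions: Ivy→1, Uma→2, Ben→3, Tara→4, Ava→5
second ordering as positions: [3, 2, 4, 1, 5]
Discordant pairs = inversions in this position sequence.
3: 2, 1 → 2
2: 1 → 1
4: 1 → 1
1: 0
5: 0
Total: 2 + 1 + 1 + 0 + 0 = 4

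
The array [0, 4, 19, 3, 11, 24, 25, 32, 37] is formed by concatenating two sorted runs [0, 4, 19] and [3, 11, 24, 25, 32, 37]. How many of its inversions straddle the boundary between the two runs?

Count, for every r in R, how many entries of L exceed r:
r = 3: 4, 19 → 2
r = 11: 19 → 1
r = 24: none → 0
r = 25: none → 0
r = 32: none → 0
r = 37: none → 0
Cross-inversions: 2 + 1 + 0 + 0 + 0 + 0 = 3

3 split inversions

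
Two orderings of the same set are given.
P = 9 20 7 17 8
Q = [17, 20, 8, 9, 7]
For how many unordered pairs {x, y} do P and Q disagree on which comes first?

6 disagreeing pairs

Assign each item its position (1..5) in the first ordering, then rewrite the second ordering as that position sequence:
positions: 9→1, 20→2, 7→3, 17→4, 8→5
second ordering as positions: [4, 2, 5, 1, 3]
Discordant pairs = inversions in this position sequence.
4: 2, 1, 3 → 3
2: 1 → 1
5: 1, 3 → 2
1: 0
3: 0
Total: 3 + 1 + 2 + 0 + 0 = 6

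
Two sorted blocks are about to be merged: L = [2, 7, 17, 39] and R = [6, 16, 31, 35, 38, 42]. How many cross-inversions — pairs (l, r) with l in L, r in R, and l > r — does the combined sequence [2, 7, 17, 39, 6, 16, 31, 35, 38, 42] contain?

Take each right-half value and tally the left-half values above it:
r = 6: 7, 17, 39 → 3
r = 16: 17, 39 → 2
r = 31: 39 → 1
r = 35: 39 → 1
r = 38: 39 → 1
r = 42: none → 0
Cross-inversions: 3 + 2 + 1 + 1 + 1 + 0 = 8

8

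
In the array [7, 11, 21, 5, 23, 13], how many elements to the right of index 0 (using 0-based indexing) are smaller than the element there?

1

The element at index 0 is 7.
Elements after it: 11, 21, 5, 23, 13
Those smaller than 7: 5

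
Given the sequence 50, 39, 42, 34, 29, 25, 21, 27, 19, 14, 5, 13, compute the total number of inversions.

62 out-of-order pairs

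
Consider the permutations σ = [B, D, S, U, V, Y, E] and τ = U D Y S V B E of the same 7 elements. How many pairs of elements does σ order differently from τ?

Discordant pairs: 9

Assign each item its position (1..7) in the first ordering, then rewrite the second ordering as that position sequence:
positions: B→1, D→2, S→3, U→4, V→5, Y→6, E→7
second ordering as positions: [4, 2, 6, 3, 5, 1, 7]
Discordant pairs = inversions in this position sequence.
4: 2, 3, 1 → 3
2: 1 → 1
6: 3, 5, 1 → 3
3: 1 → 1
5: 1 → 1
1: 0
7: 0
Total: 3 + 1 + 3 + 1 + 1 + 0 + 0 = 9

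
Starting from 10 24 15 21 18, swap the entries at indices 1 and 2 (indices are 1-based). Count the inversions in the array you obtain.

5

Positions 1 and 2 hold 10 and 24; after swapping, the array is [24, 10, 15, 21, 18].
For each element, count later entries that are smaller:
24 → 10, 15, 21, 18 → 4
10 → none → 0
15 → none → 0
21 → 18 → 1
18 → none → 0
Sum: 4 + 0 + 0 + 1 + 0 = 5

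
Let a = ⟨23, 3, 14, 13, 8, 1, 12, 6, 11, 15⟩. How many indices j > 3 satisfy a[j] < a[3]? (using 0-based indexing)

5

The element at index 3 is 13.
Elements after it: 8, 1, 12, 6, 11, 15
Those smaller than 13: 8, 1, 12, 6, 11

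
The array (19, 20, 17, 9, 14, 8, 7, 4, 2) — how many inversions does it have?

Sweep left to right; for each value list the smaller values that follow it:
19 → 17, 9, 14, 8, 7, 4, 2 → 7
20 → 17, 9, 14, 8, 7, 4, 2 → 7
17 → 9, 14, 8, 7, 4, 2 → 6
9 → 8, 7, 4, 2 → 4
14 → 8, 7, 4, 2 → 4
8 → 7, 4, 2 → 3
7 → 4, 2 → 2
4 → 2 → 1
2 → none → 0
Sum: 7 + 7 + 6 + 4 + 4 + 3 + 2 + 1 + 0 = 34

Inversions: 34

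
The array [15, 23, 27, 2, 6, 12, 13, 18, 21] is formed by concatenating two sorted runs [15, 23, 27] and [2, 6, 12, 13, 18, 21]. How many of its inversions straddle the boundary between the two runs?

For each element r of the right run, count left-run elements greater than r:
r = 2: 15, 23, 27 → 3
r = 6: 15, 23, 27 → 3
r = 12: 15, 23, 27 → 3
r = 13: 15, 23, 27 → 3
r = 18: 23, 27 → 2
r = 21: 23, 27 → 2
Cross-inversions: 3 + 3 + 3 + 3 + 2 + 2 = 16

16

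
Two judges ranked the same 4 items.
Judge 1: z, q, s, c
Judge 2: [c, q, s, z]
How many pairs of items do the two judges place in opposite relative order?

5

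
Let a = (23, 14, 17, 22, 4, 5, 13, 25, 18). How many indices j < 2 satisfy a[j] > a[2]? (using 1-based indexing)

The element at index 2 is 14.
Elements before it: 23
Those larger than 14: 23

1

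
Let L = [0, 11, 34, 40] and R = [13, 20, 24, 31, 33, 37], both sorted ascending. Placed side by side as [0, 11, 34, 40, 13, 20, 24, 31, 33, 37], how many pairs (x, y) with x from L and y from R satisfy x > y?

11 cross-inversions

For each element r of the right run, count left-run elements greater than r:
r = 13: 34, 40 → 2
r = 20: 34, 40 → 2
r = 24: 34, 40 → 2
r = 31: 34, 40 → 2
r = 33: 34, 40 → 2
r = 37: 40 → 1
Cross-inversions: 2 + 2 + 2 + 2 + 2 + 1 = 11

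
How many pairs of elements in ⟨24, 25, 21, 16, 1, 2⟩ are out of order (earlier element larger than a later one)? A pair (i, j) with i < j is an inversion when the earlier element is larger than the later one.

For each element, count later entries that are smaller:
24: 4
25: 4
21: 3
16: 2
1: 0
2: 0
Sum: 4 + 4 + 3 + 2 + 0 + 0 = 13

13 inversions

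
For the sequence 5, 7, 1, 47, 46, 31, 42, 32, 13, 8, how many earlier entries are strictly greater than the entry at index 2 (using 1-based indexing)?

The element at index 2 is 7.
Elements before it: 5
None of them are larger than 7.

0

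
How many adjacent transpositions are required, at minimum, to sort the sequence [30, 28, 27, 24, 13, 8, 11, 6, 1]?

35 adjacent swaps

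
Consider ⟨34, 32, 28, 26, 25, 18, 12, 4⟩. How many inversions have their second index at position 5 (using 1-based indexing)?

4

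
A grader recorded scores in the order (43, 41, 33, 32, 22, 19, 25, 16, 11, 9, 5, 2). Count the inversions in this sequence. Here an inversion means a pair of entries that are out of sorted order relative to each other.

64 inversions

For each element, count later entries that are smaller:
43 → 41, 33, 32, 22, 19, 25, 16, 11, 9, 5, 2 → 11
41 → 33, 32, 22, 19, 25, 16, 11, 9, 5, 2 → 10
33 → 32, 22, 19, 25, 16, 11, 9, 5, 2 → 9
32 → 22, 19, 25, 16, 11, 9, 5, 2 → 8
22 → 19, 16, 11, 9, 5, 2 → 6
19 → 16, 11, 9, 5, 2 → 5
25 → 16, 11, 9, 5, 2 → 5
16 → 11, 9, 5, 2 → 4
11 → 9, 5, 2 → 3
9 → 5, 2 → 2
5 → 2 → 1
2 → none → 0
Sum: 11 + 10 + 9 + 8 + 6 + 5 + 5 + 4 + 3 + 2 + 1 + 0 = 64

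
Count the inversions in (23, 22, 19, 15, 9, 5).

15

Sweep left to right; for each value list the smaller values that follow it:
23 → 22, 19, 15, 9, 5 → 5
22 → 19, 15, 9, 5 → 4
19 → 15, 9, 5 → 3
15 → 9, 5 → 2
9 → 5 → 1
5 → none → 0
Sum: 5 + 4 + 3 + 2 + 1 + 0 = 15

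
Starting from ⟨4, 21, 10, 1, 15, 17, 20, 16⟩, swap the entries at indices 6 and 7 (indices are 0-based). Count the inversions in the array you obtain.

Positions 6 and 7 hold 20 and 16; after swapping, the array is [4, 21, 10, 1, 15, 17, 16, 20].
For each element, count later entries that are smaller:
4 → 1 → 1
21 → 10, 1, 15, 17, 16, 20 → 6
10 → 1 → 1
1 → none → 0
15 → none → 0
17 → 16 → 1
16 → none → 0
20 → none → 0
Sum: 1 + 6 + 1 + 0 + 0 + 1 + 0 + 0 = 9

9 inversions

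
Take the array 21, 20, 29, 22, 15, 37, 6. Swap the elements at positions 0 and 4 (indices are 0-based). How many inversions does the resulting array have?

Inversions: 9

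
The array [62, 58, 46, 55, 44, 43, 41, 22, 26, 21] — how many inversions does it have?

43

Element-by-element contributions:
62: 9
58: 8
46: 6
55: 6
44: 5
43: 4
41: 3
22: 1
26: 1
21: 0
Sum: 9 + 8 + 6 + 6 + 5 + 4 + 3 + 1 + 1 + 0 = 43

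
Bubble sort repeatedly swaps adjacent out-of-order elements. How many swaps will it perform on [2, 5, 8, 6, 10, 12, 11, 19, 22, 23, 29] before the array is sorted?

The minimum number of adjacent swaps to sort an array equals its inversion count, since every such swap removes exactly one inversion.
Count inversions — for each element, later elements that are smaller:
2: none → 0
5: none → 0
8: 6 → 1
6: none → 0
10: none → 0
12: 11 → 1
11: none → 0
19: none → 0
22: none → 0
23: none → 0
29: none → 0
Total inversions: 0 + 0 + 1 + 0 + 0 + 1 + 0 + 0 + 0 + 0 + 0 = 2

2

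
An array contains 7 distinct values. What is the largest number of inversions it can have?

21 inversions

The maximum occurs when the array is in strictly decreasing order: every one of the C(7, 2) pairs is inverted.
C(7, 2) = 7·6/2 = 21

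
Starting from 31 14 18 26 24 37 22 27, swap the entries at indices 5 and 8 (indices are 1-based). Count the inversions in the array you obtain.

12

Positions 5 and 8 hold 24 and 27; after swapping, the array is [31, 14, 18, 26, 27, 37, 22, 24].
For each element, count later entries that are smaller:
31 → 14, 18, 26, 27, 22, 24 → 6
14 → none → 0
18 → none → 0
26 → 22, 24 → 2
27 → 22, 24 → 2
37 → 22, 24 → 2
22 → none → 0
24 → none → 0
Sum: 6 + 0 + 0 + 2 + 2 + 2 + 0 + 0 = 12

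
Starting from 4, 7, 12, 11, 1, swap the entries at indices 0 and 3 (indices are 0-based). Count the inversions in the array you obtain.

8

Positions 0 and 3 hold 4 and 11; after swapping, the array is [11, 7, 12, 4, 1].
Count, for each position, how many later elements it exceeds:
11: 3
7: 2
12: 2
4: 1
1: 0
Sum: 3 + 2 + 2 + 1 + 0 = 8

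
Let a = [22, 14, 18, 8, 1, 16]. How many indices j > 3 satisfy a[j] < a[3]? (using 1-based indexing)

The element at index 3 is 18.
Elements after it: 8, 1, 16
Those smaller than 18: 8, 1, 16

3 such elements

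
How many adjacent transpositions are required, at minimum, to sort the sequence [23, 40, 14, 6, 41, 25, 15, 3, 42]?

18

Minimum adjacent swaps = number of inversions (each swap of adjacent out-of-order elements removes one inversion and no swap can remove more).
Count inversions — for each element, later elements that are smaller:
23: 14, 6, 15, 3 → 4
40: 14, 6, 25, 15, 3 → 5
14: 6, 3 → 2
6: 3 → 1
41: 25, 15, 3 → 3
25: 15, 3 → 2
15: 3 → 1
3: none → 0
42: none → 0
Total inversions: 4 + 5 + 2 + 1 + 3 + 2 + 1 + 0 + 0 = 18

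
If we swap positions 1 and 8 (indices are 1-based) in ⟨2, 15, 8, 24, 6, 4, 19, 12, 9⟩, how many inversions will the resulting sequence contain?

23 inversions

Positions 1 and 8 hold 2 and 12; after swapping, the array is [12, 15, 8, 24, 6, 4, 19, 2, 9].
For each element, count later entries that are smaller:
12: 5
15: 5
8: 3
24: 5
6: 2
4: 1
19: 2
2: 0
9: 0
Sum: 5 + 5 + 3 + 5 + 2 + 1 + 2 + 0 + 0 = 23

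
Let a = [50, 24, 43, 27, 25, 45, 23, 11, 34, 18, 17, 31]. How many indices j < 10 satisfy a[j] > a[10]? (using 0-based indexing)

9

The element at index 10 is 17.
Elements before it: 50, 24, 43, 27, 25, 45, 23, 11, 34, 18
Those larger than 17: 50, 24, 43, 27, 25, 45, 23, 34, 18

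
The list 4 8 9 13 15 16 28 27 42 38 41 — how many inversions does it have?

Element-by-element contributions:
4: 0
8: 0
9: 0
13: 0
15: 0
16: 0
28: 1
27: 0
42: 2
38: 0
41: 0
Sum: 0 + 0 + 0 + 0 + 0 + 0 + 1 + 0 + 2 + 0 + 0 = 3

3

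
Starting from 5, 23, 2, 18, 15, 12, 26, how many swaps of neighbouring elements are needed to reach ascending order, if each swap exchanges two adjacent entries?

Each adjacent swap fixes exactly one inversion, so the minimum swap count equals the number of inversions.
Count inversions — for each element, later elements that are smaller:
5: 2 → 1
23: 2, 18, 15, 12 → 4
2: none → 0
18: 15, 12 → 2
15: 12 → 1
12: none → 0
26: none → 0
Total inversions: 1 + 4 + 0 + 2 + 1 + 0 + 0 = 8

8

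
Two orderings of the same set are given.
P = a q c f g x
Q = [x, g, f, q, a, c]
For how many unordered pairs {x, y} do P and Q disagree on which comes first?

Assign each item its position (1..6) in the first ordering, then rewrite the second ordering as that position sequence:
positions: a→1, q→2, c→3, f→4, g→5, x→6
second ordering as positions: [6, 5, 4, 2, 1, 3]
Discordant pairs = inversions in this position sequence.
6: 5, 4, 2, 1, 3 → 5
5: 4, 2, 1, 3 → 4
4: 2, 1, 3 → 3
2: 1 → 1
1: 0
3: 0
Total: 5 + 4 + 3 + 1 + 0 + 0 = 13

13 disagreeing pairs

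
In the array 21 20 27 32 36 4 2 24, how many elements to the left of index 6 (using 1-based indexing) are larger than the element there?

The element at index 6 is 4.
Elements before it: 21, 20, 27, 32, 36
Those larger than 4: 21, 20, 27, 32, 36

5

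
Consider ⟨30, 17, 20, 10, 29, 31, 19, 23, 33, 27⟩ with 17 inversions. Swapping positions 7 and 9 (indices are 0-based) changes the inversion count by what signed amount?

Positions 7 and 9 hold 23 and 27; after swapping, the array is [30, 17, 20, 10, 29, 31, 19, 27, 33, 23].
Sweep left to right; for each value list the smaller values that follow it:
30 → 17, 20, 10, 29, 19, 27, 23 → 7
17 → 10 → 1
20 → 10, 19 → 2
10 → none → 0
29 → 19, 27, 23 → 3
31 → 19, 27, 23 → 3
19 → none → 0
27 → 23 → 1
33 → 23 → 1
23 → none → 0
Sum: 7 + 1 + 2 + 0 + 3 + 3 + 0 + 1 + 1 + 0 = 18
Change: 18 − 17 = +1

+1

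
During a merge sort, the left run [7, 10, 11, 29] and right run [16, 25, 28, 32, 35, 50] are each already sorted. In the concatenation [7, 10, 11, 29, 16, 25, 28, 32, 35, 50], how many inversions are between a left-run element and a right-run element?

3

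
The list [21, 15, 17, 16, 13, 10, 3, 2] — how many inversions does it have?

Out-of-order pairs: 26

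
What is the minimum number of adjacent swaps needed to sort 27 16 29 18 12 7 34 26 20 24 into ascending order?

23

The minimum number of adjacent swaps to sort an array equals its inversion count, since every such swap removes exactly one inversion.
Count inversions — for each element, later elements that are smaller:
27: 16, 18, 12, 7, 26, 20, 24 → 7
16: 12, 7 → 2
29: 18, 12, 7, 26, 20, 24 → 6
18: 12, 7 → 2
12: 7 → 1
7: none → 0
34: 26, 20, 24 → 3
26: 20, 24 → 2
20: none → 0
24: none → 0
Total inversions: 7 + 2 + 6 + 2 + 1 + 0 + 3 + 2 + 0 + 0 = 23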